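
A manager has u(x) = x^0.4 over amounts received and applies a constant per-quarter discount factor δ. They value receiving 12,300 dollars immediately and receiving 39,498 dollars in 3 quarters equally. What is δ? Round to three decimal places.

Equating discounted utilities: u(12300) = δ^3·u(39498) ⇒ δ^3 = u(12300)/u(39498).
With u(x) = x^0.4: δ^3 = 12300^0.4/39498^0.4 = (12300/39498)^0.4 = 0.62709.
Taking the cube root: δ = 0.62709^(1/3) ≈ 0.856.

δ ≈ 0.856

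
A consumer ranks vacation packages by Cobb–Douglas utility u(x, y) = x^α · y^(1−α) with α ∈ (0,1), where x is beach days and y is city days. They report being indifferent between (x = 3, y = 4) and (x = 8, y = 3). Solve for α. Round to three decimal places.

Set the two utilities equal: 3^α·4^(1−α) = 8^α·3^(1−α).
Rearrange to (3/8)^α = (3/4)^(1−α) and take logs: α·-0.980829 = (1−α)·-0.287682.
Thus α·(-1.268511) = -0.287682, so α = -0.287682/-1.268511 ≈ 0.227.

α ≈ 0.227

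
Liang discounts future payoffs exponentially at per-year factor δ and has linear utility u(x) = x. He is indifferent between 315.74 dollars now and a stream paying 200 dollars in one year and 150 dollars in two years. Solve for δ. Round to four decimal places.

δ ≈ 0.9300

Equating present values: 315.74 = 200δ + 150δ².
So 150δ² + 200δ − 315.74 = 0.
The positive root is δ = [−200 + √(200² + 4·150·315.74)] / (2·150) = (−200 + 479.003)/300 ≈ 0.9300.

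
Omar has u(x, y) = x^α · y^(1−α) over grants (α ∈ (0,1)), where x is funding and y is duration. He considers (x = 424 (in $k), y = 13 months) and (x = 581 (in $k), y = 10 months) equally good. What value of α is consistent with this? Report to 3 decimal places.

Set the two utilities equal: 424^α·13^(1−α) = 581^α·10^(1−α).
Rearrange to (424/581)^α = (10/13)^(1−α) and take logs: α·-0.315017 = (1−α)·-0.262364.
So α/(1−α) = (-0.262364)/(-0.315017) = 0.832857, and α = 0.832857/1.832857 ≈ 0.454.

α ≈ 0.454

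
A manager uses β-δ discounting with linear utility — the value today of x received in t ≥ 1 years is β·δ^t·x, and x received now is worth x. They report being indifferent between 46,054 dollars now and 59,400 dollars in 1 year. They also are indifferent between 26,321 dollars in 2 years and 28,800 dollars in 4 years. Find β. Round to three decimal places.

β ≈ 0.811

The second indifference involves only future payoffs, so β cancels: β·δ^2·26321 = β·δ^4·28800, giving δ^2 = 26321/28800 = 0.91392, so δ = 0.95599.
Now use the now-vs-future pair: 46054 = β·δ·59400 gives β = 46054/(0.95599·59400) ≈ 0.811.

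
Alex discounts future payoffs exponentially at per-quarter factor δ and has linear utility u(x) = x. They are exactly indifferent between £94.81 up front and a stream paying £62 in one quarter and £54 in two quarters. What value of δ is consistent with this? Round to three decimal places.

Present value of the stream is 62·δ + 54·δ². Indifference gives 62δ + 54δ² = 94.81.
Rearranged: 54δ² + 62δ − 94.81 = 0.
The positive root is δ = [−62 + √(62² + 4·54·94.81)] / (2·54) = (−62 + 155.958)/108 ≈ 0.870.

δ ≈ 0.870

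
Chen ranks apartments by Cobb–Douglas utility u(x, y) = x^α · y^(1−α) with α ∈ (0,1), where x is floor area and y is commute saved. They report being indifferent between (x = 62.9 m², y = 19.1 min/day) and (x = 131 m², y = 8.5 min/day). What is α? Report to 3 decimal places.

α ≈ 0.525

The Cobb–Douglas utilities coincide, so 62.9^α·19.1^(1−α) = 131^α·8.5^(1−α).
Taking logs: α·ln 62.9 + (1−α)·ln 19.1 = α·ln 131 + (1−α)·ln 8.5, i.e. α·-0.733651 = (1−α)·-0.809622.
So α/(1−α) = (-0.809622)/(-0.733651) = 1.103552, and α = 1.103552/2.103552 ≈ 0.525.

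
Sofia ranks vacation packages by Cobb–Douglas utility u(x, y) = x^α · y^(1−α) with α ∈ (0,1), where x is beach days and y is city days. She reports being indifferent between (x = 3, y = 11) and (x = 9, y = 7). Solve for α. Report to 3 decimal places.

The Cobb–Douglas utilities coincide, so 3^α·11^(1−α) = 9^α·7^(1−α).
(3/9)^α = (7/11)^(1−α); take logs: α·ln(3/9) = (1−α)·ln(7/11), i.e. α·-1.098612 = (1−α)·-0.451985.
With A = -1.098612 and B = -0.451985: α·A = (1−α)·B, so α = B/(A+B) = -0.451985/-1.550597 ≈ 0.291.

α ≈ 0.291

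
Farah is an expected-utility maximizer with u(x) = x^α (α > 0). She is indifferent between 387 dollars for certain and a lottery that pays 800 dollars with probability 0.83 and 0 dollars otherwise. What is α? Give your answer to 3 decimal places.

Since u(0) = 0, the lottery's EU is 0.83·800^α.
Setting u(387) equal to that: 387^α = 0.83·800^α ⇒ (387/800)^α = 0.83.
Taking logs: α·ln(387/800) = ln(0.83), so α = -0.186330 / -0.726187 ≈ 0.257.

α ≈ 0.257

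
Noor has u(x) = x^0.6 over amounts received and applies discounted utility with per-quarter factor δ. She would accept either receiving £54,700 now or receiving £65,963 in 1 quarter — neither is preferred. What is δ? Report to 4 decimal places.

The payoff in 1 quarter is discounted by δ, so u(54700) = δ·u(65963) and δ = u(54700)/u(65963).
With u(x) = x^0.6: δ = 54700^0.6/65963^0.6 = (54700/65963)^0.6 = 0.89374.

δ ≈ 0.8937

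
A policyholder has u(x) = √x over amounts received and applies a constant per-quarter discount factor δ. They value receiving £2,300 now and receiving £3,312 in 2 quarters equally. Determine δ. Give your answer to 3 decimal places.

Indifference means u(2300) = δ^2 · u(3312), so δ^2 = u(2300)/u(3312).
With u(x) = √x: δ^2 = √2300/√3312 = √(2300/3312) = 0.83333.
Taking the square root: δ = 0.83333^(1/2) ≈ 0.913.

δ ≈ 0.913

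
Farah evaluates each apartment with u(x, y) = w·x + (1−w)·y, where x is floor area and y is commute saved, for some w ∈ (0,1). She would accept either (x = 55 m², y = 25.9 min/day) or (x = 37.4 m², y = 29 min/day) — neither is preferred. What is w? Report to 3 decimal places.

w = 0.150

Equating utilities: w·55 + (1−w)·25.9 = w·37.4 + (1−w)·29.
w·(55−37.4) = (1−w)·(29−25.9), i.e. w·17.6 = (1−w)·3.1.
Hence w = 3.1/(17.6+3.1) = 3.1/20.7 = 0.150.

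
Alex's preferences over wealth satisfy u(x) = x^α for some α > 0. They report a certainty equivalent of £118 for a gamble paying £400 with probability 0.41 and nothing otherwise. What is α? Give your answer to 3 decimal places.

Since u(0) = 0, the lottery's EU is 0.41·400^α.
Equating: 118^α = 0.41·400^α, i.e. 0.2950^α = 0.41.
Take logs: α = ln 0.41 / ln(118/400) ≈ 0.73035.

α ≈ 0.730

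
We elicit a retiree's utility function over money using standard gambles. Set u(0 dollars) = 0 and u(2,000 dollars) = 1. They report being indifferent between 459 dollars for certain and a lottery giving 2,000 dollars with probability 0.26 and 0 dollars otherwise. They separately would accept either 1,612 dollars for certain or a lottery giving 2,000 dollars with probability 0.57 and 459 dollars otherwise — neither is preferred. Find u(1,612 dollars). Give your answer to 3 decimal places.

0.682

The first gamble pins u(459 dollars): it must equal 0.26·1 + 0.74·0 = 0.26.
Then u(1,612 dollars) = 0.57·u(2,000 dollars) + 0.43·u(459 dollars) = 0.57·1.00 + 0.43·0.26 = 0.6818.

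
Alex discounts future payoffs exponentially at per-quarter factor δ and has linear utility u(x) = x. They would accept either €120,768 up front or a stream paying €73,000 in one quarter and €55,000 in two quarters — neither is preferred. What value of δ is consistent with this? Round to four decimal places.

δ ≈ 0.9600

Equating present values: 120768 = 73000δ + 55000δ².
That is, 55000δ² + 73000δ − 120768 = 0, a quadratic in δ.
The positive root is δ = [−73000 + √(73000² + 4·55000·120768)] / (2·55000) = (−73000 + 178600.000)/110000 ≈ 0.9600.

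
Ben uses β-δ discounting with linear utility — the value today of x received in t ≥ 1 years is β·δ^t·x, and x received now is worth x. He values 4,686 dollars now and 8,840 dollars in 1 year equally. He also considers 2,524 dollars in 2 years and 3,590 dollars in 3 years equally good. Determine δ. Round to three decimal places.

Both payoffs in the second observation are in the future, so β drops out: δ^2·2524 = δ^3·3590 ⇒ δ = 2524/3590 = 0.70306.

δ ≈ 0.703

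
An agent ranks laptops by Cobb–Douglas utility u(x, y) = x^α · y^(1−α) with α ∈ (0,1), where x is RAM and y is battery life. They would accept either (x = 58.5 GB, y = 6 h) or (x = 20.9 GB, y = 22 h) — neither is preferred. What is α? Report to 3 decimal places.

Set the two utilities equal: 58.5^α·6^(1−α) = 20.9^α·22^(1−α).
(58.5/20.9)^α = (22/6)^(1−α); take logs: α·ln(58.5/20.9) = (1−α)·ln(22/6), i.e. α·1.029278 = (1−α)·1.299283.
Thus α·(2.328561) = 1.299283, so α = 1.299283/2.328561 ≈ 0.558.

α ≈ 0.558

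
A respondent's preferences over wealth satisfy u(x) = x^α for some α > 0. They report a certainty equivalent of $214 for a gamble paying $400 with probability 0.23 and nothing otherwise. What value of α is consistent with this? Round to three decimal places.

α ≈ 2.350

Since u(0) = 0, the lottery's EU is 0.23·400^α.
Equating: 214^α = 0.23·400^α, i.e. 0.5350^α = 0.23.
Take logs: α = ln 0.23 / ln(214/400) ≈ 2.34964.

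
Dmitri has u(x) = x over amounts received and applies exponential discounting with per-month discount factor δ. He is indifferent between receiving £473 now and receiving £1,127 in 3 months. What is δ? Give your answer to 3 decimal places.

δ ≈ 0.749

Equating discounted utilities: u(473) = δ^3·u(1127) ⇒ δ^3 = u(473)/u(1127).
With u(x) = x: δ^3 = 473/1127 = 0.41970.
So δ = 0.41970^(1/3) ≈ 0.749.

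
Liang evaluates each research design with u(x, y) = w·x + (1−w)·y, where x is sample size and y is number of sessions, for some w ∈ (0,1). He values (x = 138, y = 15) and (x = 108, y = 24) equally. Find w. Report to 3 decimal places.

w = 0.231

u(138,15) = u(108,24) means w·138 + (1−w)·15 = w·108 + (1−w)·24.
Collecting terms: w·30 = (1−w)·9.
So w/(1−w) = 9/30 = 0.3000, giving w = 9/(30+9) = 0.231.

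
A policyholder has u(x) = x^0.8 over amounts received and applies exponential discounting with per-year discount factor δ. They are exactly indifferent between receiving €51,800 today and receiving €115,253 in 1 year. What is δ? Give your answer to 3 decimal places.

δ ≈ 0.527

Indifference means u(51800) = δ · u(115253), so δ = u(51800)/u(115253).
Since u(x) = x^0.8, δ = (51800/115253)^0.8 = 0.44945^0.8 = 0.52740.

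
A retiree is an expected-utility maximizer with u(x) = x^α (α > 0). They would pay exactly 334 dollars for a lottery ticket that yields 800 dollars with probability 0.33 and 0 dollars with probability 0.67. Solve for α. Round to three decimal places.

α ≈ 1.269

The lottery's expected utility is 0.33·u(800) + 0.67·u(0) = 0.33·800^α (since u(0) = 0 for α > 0).
Setting u(334) equal to that: 334^α = 0.33·800^α ⇒ (334/800)^α = 0.33.
α = ln(0.33) / ln(334/800) = -1.108663/-0.873471 ≈ 1.269.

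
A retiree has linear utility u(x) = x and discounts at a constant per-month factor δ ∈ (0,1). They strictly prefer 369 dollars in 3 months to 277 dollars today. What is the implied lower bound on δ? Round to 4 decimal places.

δ > 0.9088

Under u(x) = x this choice says 277 < δ^3·369.
Dividing by 369: δ^3 > 0.75068. Both sides are positive, so the cube root keeps the direction.
δ > 0.75068^(1/3) = 0.9088.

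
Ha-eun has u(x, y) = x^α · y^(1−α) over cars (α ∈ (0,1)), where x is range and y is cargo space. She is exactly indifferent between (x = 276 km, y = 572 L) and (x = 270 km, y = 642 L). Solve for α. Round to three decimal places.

Indifference: 276^α · 572^(1−α) = 270^α · 642^(1−α).
Taking logs: α·ln 276 + (1−α)·ln 572 = α·ln 270 + (1−α)·ln 642, i.e. α·0.021979 = (1−α)·0.115449.
Thus α·(0.137428) = 0.115449, so α = 0.115449/0.137428 ≈ 0.840.

α ≈ 0.840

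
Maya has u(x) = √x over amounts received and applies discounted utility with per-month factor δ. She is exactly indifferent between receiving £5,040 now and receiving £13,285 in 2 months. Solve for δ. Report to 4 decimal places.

Indifference means u(5040) = δ^2 · u(13285), so δ^2 = u(5040)/u(13285).
Since u(x) = √x, δ^2 = √(5040/13285) = 0.61593.
Hence δ = (0.61593)^(1/2) = 0.784815.

δ ≈ 0.7848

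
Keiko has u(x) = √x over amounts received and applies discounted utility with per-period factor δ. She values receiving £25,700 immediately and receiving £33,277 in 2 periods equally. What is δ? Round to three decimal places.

δ ≈ 0.937

Indifference means u(25700) = δ^2 · u(33277), so δ^2 = u(25700)/u(33277).
Since u(x) = √x, δ^2 = √(25700/33277) = 0.87881.
Taking the square root: δ = 0.87881^(1/2) ≈ 0.937.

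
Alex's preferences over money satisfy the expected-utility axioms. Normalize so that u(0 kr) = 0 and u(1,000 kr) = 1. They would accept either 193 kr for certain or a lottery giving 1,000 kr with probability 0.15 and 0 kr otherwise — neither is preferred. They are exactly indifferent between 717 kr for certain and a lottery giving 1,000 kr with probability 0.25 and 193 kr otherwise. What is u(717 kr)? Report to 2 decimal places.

First, u(193 kr) = 0.15·u(1,000 kr) + 0.85·u(0 kr) = 0.15.
Then u(717 kr) = 0.25·u(1,000 kr) + 0.75·u(193 kr) = 0.25·1.00 + 0.75·0.15 = 0.3625.

0.36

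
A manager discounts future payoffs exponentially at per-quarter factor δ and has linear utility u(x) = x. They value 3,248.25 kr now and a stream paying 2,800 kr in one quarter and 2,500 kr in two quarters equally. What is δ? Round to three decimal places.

δ ≈ 0.710

The stream is worth 2800δ + 2500δ² today, so 2800δ + 2500δ² = 3248.25.
So 2500δ² + 2800δ − 3248.25 = 0.
The positive root is δ = [−2800 + √(2800² + 4·2500·3248.25)] / (2·2500) = (−2800 + 6350.000)/5000 ≈ 0.710.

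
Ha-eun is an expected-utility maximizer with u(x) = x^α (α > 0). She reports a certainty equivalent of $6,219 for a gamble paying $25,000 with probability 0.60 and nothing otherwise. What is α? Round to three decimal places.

EU(lottery) = 0.60·25000^α + 0.40·0 = 0.60·25000^α.
Indifference: 6219^α = 0.60·25000^α, so (6219/25000)^α = 0.60.
Taking logs: α·ln(6219/25000) = ln(0.60), so α = -0.510826 / -1.391267 ≈ 0.367.

α ≈ 0.367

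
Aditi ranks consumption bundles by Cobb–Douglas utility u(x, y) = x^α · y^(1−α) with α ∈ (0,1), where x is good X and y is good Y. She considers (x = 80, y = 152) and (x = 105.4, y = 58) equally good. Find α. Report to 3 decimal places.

α ≈ 0.777

Set the two utilities equal: 80^α·152^(1−α) = 105.4^α·58^(1−α).
Rearrange to (80/105.4)^α = (58/152)^(1−α) and take logs: α·-0.275736 = (1−α)·-0.963438.
With A = -0.275736 and B = -0.963438: α·A = (1−α)·B, so α = B/(A+B) = -0.963438/-1.239174 ≈ 0.777.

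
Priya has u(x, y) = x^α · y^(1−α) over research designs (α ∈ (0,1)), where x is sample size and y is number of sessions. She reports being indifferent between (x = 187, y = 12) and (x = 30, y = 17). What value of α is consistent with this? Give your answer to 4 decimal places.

α ≈ 0.1599

The Cobb–Douglas utilities coincide, so 187^α·12^(1−α) = 30^α·17^(1−α).
Rearrange to (187/30)^α = (17/12)^(1−α) and take logs: α·1.8299112 = (1−α)·0.3483067.
So α/(1−α) = (0.3483067)/(1.8299112) = 0.1903408, and α = 0.1903408/1.1903408 ≈ 0.1599.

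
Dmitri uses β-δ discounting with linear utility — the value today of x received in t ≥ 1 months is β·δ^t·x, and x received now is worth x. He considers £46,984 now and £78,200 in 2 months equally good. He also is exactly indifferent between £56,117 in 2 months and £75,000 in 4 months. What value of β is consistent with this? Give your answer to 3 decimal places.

Both payoffs in the second observation are in the future, so β drops out: δ^2·56117 = δ^4·75000 ⇒ δ^2 = 56117/75000 = 0.74823, so δ = 0.86500.
Now use the now-vs-future pair: 46984 = β·δ^2·78200 gives β = 46984/(0.74823·78200) ≈ 0.803.

β ≈ 0.803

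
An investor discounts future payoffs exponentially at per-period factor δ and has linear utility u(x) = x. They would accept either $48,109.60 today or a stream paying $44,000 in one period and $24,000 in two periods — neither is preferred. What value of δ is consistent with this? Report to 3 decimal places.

Equating present values: 48109.60 = 44000δ + 24000δ².
So 24000δ² + 44000δ − 48109.60 = 0.
δ = (−44000 + √(44000² + 4·24000·48109.60)) / (2·24000) = (−44000 + √6554521600.00) / 48000 ≈ 0.770.

δ ≈ 0.770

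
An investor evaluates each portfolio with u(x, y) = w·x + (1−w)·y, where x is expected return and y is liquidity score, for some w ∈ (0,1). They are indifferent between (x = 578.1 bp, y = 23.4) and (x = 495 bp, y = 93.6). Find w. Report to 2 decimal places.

Equating utilities: w·578.1 + (1−w)·23.4 = w·495 + (1−w)·93.6.
w·(578.1−495) = (1−w)·(93.6−23.4), i.e. w·83.1 = (1−w)·70.2.
Hence w = 70.2/(83.1+70.2) = 70.2/153.3 = 0.46.

w = 0.46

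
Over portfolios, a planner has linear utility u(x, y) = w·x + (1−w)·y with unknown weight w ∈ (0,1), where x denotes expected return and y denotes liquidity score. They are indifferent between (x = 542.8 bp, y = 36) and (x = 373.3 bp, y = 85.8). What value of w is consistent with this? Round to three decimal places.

Equating utilities: w·542.8 + (1−w)·36 = w·373.3 + (1−w)·85.8.
Collecting terms: w·169.5 = (1−w)·49.8.
Hence w = 49.8/(169.5+49.8) = 49.8/219.3 = 0.227.

w = 0.227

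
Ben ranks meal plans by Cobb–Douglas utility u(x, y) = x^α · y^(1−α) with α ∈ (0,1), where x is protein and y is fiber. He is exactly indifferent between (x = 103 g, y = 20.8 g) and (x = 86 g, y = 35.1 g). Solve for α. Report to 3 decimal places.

α ≈ 0.744

The Cobb–Douglas utilities coincide, so 103^α·20.8^(1−α) = 86^α·35.1^(1−α).
Rearrange to (103/86)^α = (35.1/20.8)^(1−α) and take logs: α·0.180382 = (1−α)·0.523248.
So α/(1−α) = (0.523248)/(0.180382) = 2.900777, and α = 2.900777/3.900777 ≈ 0.744.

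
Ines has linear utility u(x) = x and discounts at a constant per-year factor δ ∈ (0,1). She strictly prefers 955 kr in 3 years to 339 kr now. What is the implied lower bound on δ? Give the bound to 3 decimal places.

δ > 0.708

The preference means 339 < δ^3·955.
Hence δ^3 > 339/955 = 0.35497, and x ↦ x^(1/3) is increasing on (0,∞).
δ > 0.35497^(1/3) = 0.708.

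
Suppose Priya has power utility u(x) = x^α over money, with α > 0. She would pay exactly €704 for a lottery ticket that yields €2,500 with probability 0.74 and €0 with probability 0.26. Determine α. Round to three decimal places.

The lottery's expected utility is 0.74·u(2500) + 0.26·u(0) = 0.74·2500^α (since u(0) = 0 for α > 0).
Equating: 704^α = 0.74·2500^α, i.e. 0.2816^α = 0.74.
Take logs: α = ln 0.74 / ln(704/2500) ≈ 0.23760.

α ≈ 0.238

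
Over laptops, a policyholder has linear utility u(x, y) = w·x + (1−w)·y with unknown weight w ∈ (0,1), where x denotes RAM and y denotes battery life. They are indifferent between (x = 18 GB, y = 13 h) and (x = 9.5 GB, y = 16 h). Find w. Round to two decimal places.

w = 0.26

u(18,13) = u(9.5,16) means w·18 + (1−w)·13 = w·9.5 + (1−w)·16.
Rearranging, 8.5·w − 3·(1−w) = 0.
So w/(1−w) = 3/8.5 = 0.3529, giving w = 3/(8.5+3) = 0.26.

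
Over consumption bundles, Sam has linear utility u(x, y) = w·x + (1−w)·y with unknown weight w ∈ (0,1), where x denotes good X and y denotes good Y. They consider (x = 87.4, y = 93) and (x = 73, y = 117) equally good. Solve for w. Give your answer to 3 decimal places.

Indifference: w·87.4 + (1−w)·93 = w·73 + (1−w)·117.
w·(87.4−73) = (1−w)·(117−93), i.e. w·14.4 = (1−w)·24.
So w/(1−w) = 24/14.4 = 1.6667, giving w = 24/(14.4+24) = 0.625.

w = 0.625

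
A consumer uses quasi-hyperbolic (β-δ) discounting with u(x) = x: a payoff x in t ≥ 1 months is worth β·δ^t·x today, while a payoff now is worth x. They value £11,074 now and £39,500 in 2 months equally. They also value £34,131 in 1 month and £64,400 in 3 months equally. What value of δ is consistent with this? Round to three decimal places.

δ ≈ 0.728

From the later pair, β·δ^1·34131 = β·δ^3·64400; dividing through, δ^2 = 34131/64400 = 0.52998, so δ = 0.72800.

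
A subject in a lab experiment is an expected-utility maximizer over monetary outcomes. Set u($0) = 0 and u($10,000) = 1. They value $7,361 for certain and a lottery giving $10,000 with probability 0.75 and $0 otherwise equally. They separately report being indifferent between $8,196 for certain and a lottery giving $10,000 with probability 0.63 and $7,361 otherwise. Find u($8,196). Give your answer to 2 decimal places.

The first gamble pins u($7,361): it must equal 0.75·1 + 0.25·0 = 0.75.
The second indifference gives u($8,196) = 0.63·u($10,000) + 0.37·u($7,361) = 0.63·1.00 + 0.37·0.75 = 0.9075.

0.91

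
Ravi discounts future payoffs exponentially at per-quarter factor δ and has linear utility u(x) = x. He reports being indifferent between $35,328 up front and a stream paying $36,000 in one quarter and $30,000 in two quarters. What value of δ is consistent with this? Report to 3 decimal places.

δ ≈ 0.640

The stream is worth 36000δ + 30000δ² today, so 36000δ + 30000δ² = 35328.
Rearranged: 30000δ² + 36000δ − 35328 = 0.
δ = (−36000 + √(36000² + 4·30000·35328)) / (2·30000) = (−36000 + √5535360000.00) / 60000 ≈ 0.640.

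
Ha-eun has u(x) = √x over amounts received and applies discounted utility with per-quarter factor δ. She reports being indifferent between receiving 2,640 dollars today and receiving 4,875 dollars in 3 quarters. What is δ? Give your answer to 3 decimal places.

The payoff in 3 quarters is discounted by δ^3, so u(2640) = δ^3·u(4875) and δ^3 = u(2640)/u(4875).
Since u(x) = √x, δ^3 = √(2640/4875) = 0.73589.
Taking the cube root: δ = 0.73589^(1/3) ≈ 0.903.

δ ≈ 0.903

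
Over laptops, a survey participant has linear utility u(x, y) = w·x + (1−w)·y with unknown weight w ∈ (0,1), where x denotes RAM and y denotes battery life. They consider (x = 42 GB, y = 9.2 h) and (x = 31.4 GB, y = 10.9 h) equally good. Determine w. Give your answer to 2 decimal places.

Equating utilities: w·42 + (1−w)·9.2 = w·31.4 + (1−w)·10.9.
Collecting terms: w·10.6 = (1−w)·1.7.
The marginal rate of substitution is 1.7/10.6, so w = 1.7/(10.6+1.7) = 0.14.

w = 0.14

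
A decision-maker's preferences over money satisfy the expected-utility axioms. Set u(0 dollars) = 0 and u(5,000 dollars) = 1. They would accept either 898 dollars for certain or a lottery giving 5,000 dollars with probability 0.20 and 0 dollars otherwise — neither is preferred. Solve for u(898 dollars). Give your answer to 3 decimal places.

The indifference gives u(898 dollars) = 0.20·u(5,000 dollars) + 0.80·u(0 dollars) = 0.20·1 + 0.80·0 = 0.20.

0.200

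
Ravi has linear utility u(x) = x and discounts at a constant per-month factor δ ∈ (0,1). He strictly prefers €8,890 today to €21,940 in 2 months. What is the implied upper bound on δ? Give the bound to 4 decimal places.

δ < 0.6366

Comparing present values: 8890 > δ^2·21940.
Hence δ^2 < 8890/21940 = 0.40520, and x ↦ x^(1/2) is increasing on (0,∞).
δ < 0.40520^(1/2) = 0.6366.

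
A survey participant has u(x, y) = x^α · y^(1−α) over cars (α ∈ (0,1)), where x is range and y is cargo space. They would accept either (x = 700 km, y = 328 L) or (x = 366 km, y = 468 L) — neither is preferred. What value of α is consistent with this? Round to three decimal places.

α ≈ 0.354

The Cobb–Douglas utilities coincide, so 700^α·328^(1−α) = 366^α·468^(1−α).
Rearrange to (700/366)^α = (468/328)^(1−α) and take logs: α·0.648447 = (1−α)·0.355455.
Thus α·(1.003902) = 0.355455, so α = 0.355455/1.003902 ≈ 0.354.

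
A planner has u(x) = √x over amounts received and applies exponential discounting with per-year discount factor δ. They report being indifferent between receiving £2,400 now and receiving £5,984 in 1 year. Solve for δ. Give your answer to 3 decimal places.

Equating discounted utilities: u(2400) = δ·u(5984) ⇒ δ = u(2400)/u(5984).
With u(x) = √x: δ = √2400/√5984 = √(2400/5984) = 0.63330.

δ ≈ 0.633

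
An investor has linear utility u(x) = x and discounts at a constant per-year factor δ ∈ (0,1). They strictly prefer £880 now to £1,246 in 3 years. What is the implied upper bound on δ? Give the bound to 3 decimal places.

Under u(x) = x this choice says 880 > δ^3·1246.
So δ^3 < 880/1246 = 0.70626; taking the cube root of both positive sides preserves the inequality.
δ < (880/1246)^(1/3) ≈ 0.891.

δ < 0.891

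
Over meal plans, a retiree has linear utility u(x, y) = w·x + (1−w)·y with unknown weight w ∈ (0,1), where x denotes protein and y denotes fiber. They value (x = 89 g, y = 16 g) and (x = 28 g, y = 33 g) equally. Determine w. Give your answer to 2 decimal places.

Indifference: w·89 + (1−w)·16 = w·28 + (1−w)·33.
w·(89−28) = (1−w)·(33−16), i.e. w·61 = (1−w)·17.
The marginal rate of substitution is 17/61, so w = 17/(61+17) = 0.22.

w = 0.22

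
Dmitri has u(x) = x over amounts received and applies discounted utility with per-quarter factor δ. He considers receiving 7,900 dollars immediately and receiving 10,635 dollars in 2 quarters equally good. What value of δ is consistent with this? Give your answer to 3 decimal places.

δ ≈ 0.862

The payoff in 2 quarters is discounted by δ^2, so u(7900) = δ^2·u(10635) and δ^2 = u(7900)/u(10635).
With u(x) = x: δ^2 = 7900/10635 = 0.74283.
So δ = 0.74283^(1/2) ≈ 0.862.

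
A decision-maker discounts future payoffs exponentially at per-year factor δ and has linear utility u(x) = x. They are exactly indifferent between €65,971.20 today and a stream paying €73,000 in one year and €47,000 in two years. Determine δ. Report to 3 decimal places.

Present value of the stream is 73000·δ + 47000·δ². Indifference gives 73000δ + 47000δ² = 65971.20.
Rearranged: 47000δ² + 73000δ − 65971.20 = 0.
By the quadratic formula (taking the positive root), δ = (−73000 + √17731585600.00) / 94000 ≈ 0.640.

δ ≈ 0.640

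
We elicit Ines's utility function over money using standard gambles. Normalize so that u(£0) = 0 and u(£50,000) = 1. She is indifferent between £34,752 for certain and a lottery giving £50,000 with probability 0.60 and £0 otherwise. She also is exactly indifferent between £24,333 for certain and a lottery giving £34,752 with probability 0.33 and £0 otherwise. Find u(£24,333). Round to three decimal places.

0.198

First, u(£34,752) = 0.60·u(£50,000) + 0.40·u(£0) = 0.60.
The second indifference gives u(£24,333) = 0.33·u(£34,752) + 0.67·u(£0) = 0.33·0.60 + 0.67·0.00 = 0.1980.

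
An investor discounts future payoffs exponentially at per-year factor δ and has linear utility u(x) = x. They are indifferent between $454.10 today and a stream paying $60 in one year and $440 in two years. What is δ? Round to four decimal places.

δ ≈ 0.9500

Present value of the stream is 60·δ + 440·δ². Indifference gives 60δ + 440δ² = 454.10.
That is, 440δ² + 60δ − 454.10 = 0, a quadratic in δ.
δ = (−60 + √(60² + 4·440·454.10)) / (2·440) = (−60 + √802816.00) / 880 ≈ 0.9500.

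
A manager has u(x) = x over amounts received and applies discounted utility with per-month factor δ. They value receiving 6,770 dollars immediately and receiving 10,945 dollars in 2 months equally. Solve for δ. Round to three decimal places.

δ ≈ 0.786

The payoff in 2 months is discounted by δ^2, so u(6770) = δ^2·u(10945) and δ^2 = u(6770)/u(10945).
With u(x) = x: δ^2 = 6770/10945 = 0.61855.
Taking the square root: δ = 0.61855^(1/2) ≈ 0.786.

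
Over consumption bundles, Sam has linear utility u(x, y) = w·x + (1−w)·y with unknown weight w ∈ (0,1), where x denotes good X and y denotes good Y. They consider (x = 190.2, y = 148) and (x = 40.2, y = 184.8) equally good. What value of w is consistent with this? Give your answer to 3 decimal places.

w = 0.197

u(190.2,148) = u(40.2,184.8) means w·190.2 + (1−w)·148 = w·40.2 + (1−w)·184.8.
Collecting terms: w·150 = (1−w)·36.8.
Hence w = 36.8/(150+36.8) = 36.8/186.8 = 0.197.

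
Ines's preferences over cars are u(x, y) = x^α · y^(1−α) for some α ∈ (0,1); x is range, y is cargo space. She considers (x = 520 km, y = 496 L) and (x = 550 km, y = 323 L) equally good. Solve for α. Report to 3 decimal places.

α ≈ 0.884

Indifference: 520^α · 496^(1−α) = 550^α · 323^(1−α).
Rearrange to (520/550)^α = (323/496)^(1−α) and take logs: α·-0.056089 = (1−α)·-0.428924.
Thus α·(-0.485013) = -0.428924, so α = -0.428924/-0.485013 ≈ 0.884.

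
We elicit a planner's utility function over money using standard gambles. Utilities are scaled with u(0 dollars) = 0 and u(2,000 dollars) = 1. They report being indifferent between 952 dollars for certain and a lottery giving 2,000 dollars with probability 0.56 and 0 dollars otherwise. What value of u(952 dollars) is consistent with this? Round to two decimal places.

0.56

The indifference gives u(952 dollars) = 0.56·u(2,000 dollars) + 0.44·u(0 dollars) = 0.56·1 + 0.44·0 = 0.56.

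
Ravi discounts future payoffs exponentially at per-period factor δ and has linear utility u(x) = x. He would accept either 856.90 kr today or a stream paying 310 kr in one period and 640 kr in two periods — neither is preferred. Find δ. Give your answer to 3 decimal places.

δ ≈ 0.940

Present value of the stream is 310·δ + 640·δ². Indifference gives 310δ + 640δ² = 856.90.
That is, 640δ² + 310δ − 856.90 = 0, a quadratic in δ.
The positive root is δ = [−310 + √(310² + 4·640·856.90)] / (2·640) = (−310 + 1513.197)/1280 ≈ 0.940.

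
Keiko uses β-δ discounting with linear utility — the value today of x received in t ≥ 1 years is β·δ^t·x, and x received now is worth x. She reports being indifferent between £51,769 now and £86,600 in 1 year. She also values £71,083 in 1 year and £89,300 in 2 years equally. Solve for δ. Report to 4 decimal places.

From the later pair, β·δ^1·71083 = β·δ^2·89300; dividing through, δ = 71083/89300 = 0.79600.

δ ≈ 0.7960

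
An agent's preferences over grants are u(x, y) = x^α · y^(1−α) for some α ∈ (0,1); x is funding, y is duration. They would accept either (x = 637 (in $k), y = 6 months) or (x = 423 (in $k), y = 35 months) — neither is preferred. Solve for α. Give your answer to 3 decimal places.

The Cobb–Douglas utilities coincide, so 637^α·6^(1−α) = 423^α·35^(1−α).
Rearrange to (637/423)^α = (35/6)^(1−α) and take logs: α·0.409397 = (1−α)·1.763589.
Thus α·(2.172986) = 1.763589, so α = 1.763589/2.172986 ≈ 0.812.

α ≈ 0.812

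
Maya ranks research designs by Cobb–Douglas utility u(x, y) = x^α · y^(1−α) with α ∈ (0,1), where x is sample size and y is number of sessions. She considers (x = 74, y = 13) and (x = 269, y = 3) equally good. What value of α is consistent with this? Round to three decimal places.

Indifference: 74^α · 13^(1−α) = 269^α · 3^(1−α).
Rearrange to (74/269)^α = (3/13)^(1−α) and take logs: α·-1.290646 = (1−α)·-1.466337.
So α/(1−α) = (-1.466337)/(-1.290646) = 1.136126, and α = 1.136126/2.136126 ≈ 0.532.

α ≈ 0.532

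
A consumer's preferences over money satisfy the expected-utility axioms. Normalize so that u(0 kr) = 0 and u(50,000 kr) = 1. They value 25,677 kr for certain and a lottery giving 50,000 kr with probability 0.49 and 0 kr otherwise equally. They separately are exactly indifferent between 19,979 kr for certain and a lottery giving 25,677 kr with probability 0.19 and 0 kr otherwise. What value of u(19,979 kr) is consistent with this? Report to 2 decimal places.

First, u(25,677 kr) = 0.49·u(50,000 kr) + 0.51·u(0 kr) = 0.49.
Then u(19,979 kr) = 0.19·u(25,677 kr) + 0.81·u(0 kr) = 0.19·0.49 + 0.81·0.00 = 0.0931.

0.09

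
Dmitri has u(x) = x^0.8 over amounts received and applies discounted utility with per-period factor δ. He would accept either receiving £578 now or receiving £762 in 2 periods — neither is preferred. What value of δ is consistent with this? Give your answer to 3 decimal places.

The payoff in 2 periods is discounted by δ^2, so u(578) = δ^2·u(762) and δ^2 = u(578)/u(762).
With u(x) = x^0.8: δ^2 = 578^0.8/762^0.8 = (578/762)^0.8 = 0.80164.
Taking the square root: δ = 0.80164^(1/2) ≈ 0.895.

δ ≈ 0.895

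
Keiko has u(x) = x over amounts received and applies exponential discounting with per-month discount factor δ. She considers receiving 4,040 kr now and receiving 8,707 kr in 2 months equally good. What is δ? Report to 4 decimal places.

Equating discounted utilities: u(4040) = δ^2·u(8707) ⇒ δ^2 = u(4040)/u(8707).
With u(x) = x: δ^2 = 4040/8707 = 0.46399.
So δ = 0.46399^(1/2) ≈ 0.6812.

δ ≈ 0.6812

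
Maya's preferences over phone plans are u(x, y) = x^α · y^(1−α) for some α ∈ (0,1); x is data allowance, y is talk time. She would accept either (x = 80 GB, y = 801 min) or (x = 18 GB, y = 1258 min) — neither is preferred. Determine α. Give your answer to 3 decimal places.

Set the two utilities equal: 80^α·801^(1−α) = 18^α·1258^(1−α).
Taking logs: α·ln 80 + (1−α)·ln 801 = α·ln 18 + (1−α)·ln 1258, i.e. α·1.491655 = (1−α)·0.451417.
So α/(1−α) = (0.451417)/(1.491655) = 0.302628, and α = 0.302628/1.302628 ≈ 0.232.

α ≈ 0.232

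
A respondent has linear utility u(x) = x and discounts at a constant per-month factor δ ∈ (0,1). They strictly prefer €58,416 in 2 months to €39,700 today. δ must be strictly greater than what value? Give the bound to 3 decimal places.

The preference means 39700 < δ^2·58416.
Dividing by 58416: δ^2 > 0.67961. Both sides are positive, so the square root keeps the direction.
δ > 0.67961^(1/2) = 0.824.

δ > 0.824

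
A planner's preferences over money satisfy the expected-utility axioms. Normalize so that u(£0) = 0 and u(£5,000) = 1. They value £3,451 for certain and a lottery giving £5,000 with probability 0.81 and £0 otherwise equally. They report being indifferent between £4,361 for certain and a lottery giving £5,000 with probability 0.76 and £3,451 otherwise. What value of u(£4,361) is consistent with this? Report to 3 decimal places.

0.954

From the first indifference, u(£3,451) = 0.81·u(£5,000) + 0.19·u(£0) = 0.81·1 + 0.19·0 = 0.81.
The second indifference gives u(£4,361) = 0.76·u(£5,000) + 0.24·u(£3,451) = 0.76·1.00 + 0.24·0.81 = 0.9544.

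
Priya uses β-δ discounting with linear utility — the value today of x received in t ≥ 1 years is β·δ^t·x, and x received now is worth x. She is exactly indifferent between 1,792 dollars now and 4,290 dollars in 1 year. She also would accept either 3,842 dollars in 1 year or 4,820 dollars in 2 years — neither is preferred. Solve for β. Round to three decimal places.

β ≈ 0.524

From the later pair, β·δ^1·3842 = β·δ^2·4820; dividing through, δ = 3842/4820 = 0.79710.
The first indifference: 1792 = β·δ·4290, so β = 1792/(δ·4290) = 1792/(0.79710·4290) ≈ 0.524.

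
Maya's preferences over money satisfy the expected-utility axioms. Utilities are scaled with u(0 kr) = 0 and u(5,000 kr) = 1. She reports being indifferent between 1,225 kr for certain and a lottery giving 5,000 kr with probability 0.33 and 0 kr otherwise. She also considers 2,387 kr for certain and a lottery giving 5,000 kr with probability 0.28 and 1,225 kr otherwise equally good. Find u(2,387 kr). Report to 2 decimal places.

0.52

First, u(1,225 kr) = 0.33·u(5,000 kr) + 0.67·u(0 kr) = 0.33.
Then u(2,387 kr) = 0.28·u(5,000 kr) + 0.72·u(1,225 kr) = 0.28·1.00 + 0.72·0.33 = 0.5176.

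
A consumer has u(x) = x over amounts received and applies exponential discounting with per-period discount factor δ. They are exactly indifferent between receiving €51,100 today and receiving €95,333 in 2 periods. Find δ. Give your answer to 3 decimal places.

δ ≈ 0.732

Equating discounted utilities: u(51100) = δ^2·u(95333) ⇒ δ^2 = u(51100)/u(95333).
With u(x) = x: δ^2 = 51100/95333 = 0.53602.
So δ = 0.53602^(1/2) ≈ 0.732.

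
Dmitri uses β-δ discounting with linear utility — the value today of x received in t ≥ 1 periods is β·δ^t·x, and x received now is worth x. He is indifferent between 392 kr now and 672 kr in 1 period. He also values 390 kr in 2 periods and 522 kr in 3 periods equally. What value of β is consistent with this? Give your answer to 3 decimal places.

From the later pair, β·δ^2·390 = β·δ^3·522; dividing through, δ = 390/522 = 0.74713.
Substituting δ into 392 = β·δ·672: β = 392/(502.069) ≈ 0.781.

β ≈ 0.781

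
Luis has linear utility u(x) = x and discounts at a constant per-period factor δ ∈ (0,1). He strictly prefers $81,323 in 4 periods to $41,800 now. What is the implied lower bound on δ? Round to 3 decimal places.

δ > 0.847

The preference means 41800 < δ^4·81323.
Dividing by 81323: δ^4 > 0.51400. Both sides are positive, so the 4th root keeps the direction.
δ > (41800/81323)^(1/4) ≈ 0.847.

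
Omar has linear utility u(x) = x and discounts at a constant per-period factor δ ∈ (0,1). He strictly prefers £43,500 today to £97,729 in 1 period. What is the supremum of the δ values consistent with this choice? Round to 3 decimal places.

δ < 0.445

The preference means 43500 > δ·97729.
Dividing through by 97729 gives δ < 0.44511.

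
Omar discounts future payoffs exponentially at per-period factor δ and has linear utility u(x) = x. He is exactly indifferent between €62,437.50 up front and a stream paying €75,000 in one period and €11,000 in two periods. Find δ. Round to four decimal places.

Equating present values: 62437.50 = 75000δ + 11000δ².
So 11000δ² + 75000δ − 62437.50 = 0.
δ = (−75000 + √(75000² + 4·11000·62437.50)) / (2·11000) = (−75000 + √8372250000.00) / 22000 ≈ 0.7500.

δ ≈ 0.7500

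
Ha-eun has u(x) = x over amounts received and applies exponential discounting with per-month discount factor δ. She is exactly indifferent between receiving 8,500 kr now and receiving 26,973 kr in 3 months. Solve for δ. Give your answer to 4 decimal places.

δ ≈ 0.6805

Equating discounted utilities: u(8500) = δ^3·u(26973) ⇒ δ^3 = u(8500)/u(26973).
With u(x) = x: δ^3 = 8500/26973 = 0.31513.
So δ = 0.31513^(1/3) ≈ 0.6805.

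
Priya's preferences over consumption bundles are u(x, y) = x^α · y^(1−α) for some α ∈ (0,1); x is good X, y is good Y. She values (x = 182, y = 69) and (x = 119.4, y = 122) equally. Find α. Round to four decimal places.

α ≈ 0.5748

Indifference: 182^α · 69^(1−α) = 119.4^α · 122^(1−α).
Taking logs: α·ln 182 + (1−α)·ln 69 = α·ln 119.4 + (1−α)·ln 122, i.e. α·0.4215275 = (1−α)·0.5699145.
So α/(1−α) = (0.5699145)/(0.4215275) = 1.3520221, and α = 1.3520221/2.3520221 ≈ 0.5748.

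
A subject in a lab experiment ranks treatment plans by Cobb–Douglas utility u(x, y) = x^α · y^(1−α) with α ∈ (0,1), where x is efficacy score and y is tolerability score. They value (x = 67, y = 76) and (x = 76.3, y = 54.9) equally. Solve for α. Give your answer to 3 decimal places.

α ≈ 0.714

The Cobb–Douglas utilities coincide, so 67^α·76^(1−α) = 76.3^α·54.9^(1−α).
Rearrange to (67/76.3)^α = (54.9/76)^(1−α) and take logs: α·-0.129980 = (1−α)·-0.325220.
Thus α·(-0.455200) = -0.325220, so α = -0.325220/-0.455200 ≈ 0.714.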